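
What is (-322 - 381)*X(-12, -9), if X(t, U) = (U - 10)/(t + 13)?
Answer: 13357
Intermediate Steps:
X(t, U) = (-10 + U)/(13 + t)
(-322 - 381)*X(-12, -9) = (-322 - 381)*((-10 - 9)/(13 - 12)) = -703*(-19)/1 = -703*(-19) = 13357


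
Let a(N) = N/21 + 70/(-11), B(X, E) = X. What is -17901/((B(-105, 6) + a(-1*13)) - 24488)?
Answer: 4135131/5682596 ≈ 0.72768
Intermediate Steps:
a(N) = -70/11 + N/21 (a(N) = N*(1/21) + 70*(-1/11) = N/21 - 70/11 = -70/11 + N/21)
-17901/((B(-105, 6) + a(-1*13)) - 24488) = -17901/((-105 + (-70/11 + (-1*13)/21)) - 24488) = -17901/((-105 + (-70/11 + (1/21)*(-13))) - 24488) = -17901/((-105 + (-70/11 - 13/21)) - 24488) = -17901/((-105 - 1613/231) - 24488) = -17901/(-25868/231 - 24488) = -17901/(-5682596/231) = -17901*(-231/5682596) = 4135131/5682596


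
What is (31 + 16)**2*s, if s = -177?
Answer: -390993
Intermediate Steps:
(31 + 16)**2*s = (31 + 16)**2*(-177) = 47**2*(-177) = 2209*(-177) = -390993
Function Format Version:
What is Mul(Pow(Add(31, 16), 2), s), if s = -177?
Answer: -390993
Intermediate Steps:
Mul(Pow(Add(31, 16), 2), s) = Mul(Pow(Add(31, 16), 2), -177) = Mul(Pow(47, 2), -177) = Mul(2209, -177) = -390993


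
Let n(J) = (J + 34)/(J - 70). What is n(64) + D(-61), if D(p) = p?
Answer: -232/3 ≈ -77.333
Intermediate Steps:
n(J) = (34 + J)/(-70 + J)
n(64) + D(-61) = (34 + 64)/(-70 + 64) - 61 = 98/(-6) - 61 = -⅙*98 - 61 = -49/3 - 61 = -232/3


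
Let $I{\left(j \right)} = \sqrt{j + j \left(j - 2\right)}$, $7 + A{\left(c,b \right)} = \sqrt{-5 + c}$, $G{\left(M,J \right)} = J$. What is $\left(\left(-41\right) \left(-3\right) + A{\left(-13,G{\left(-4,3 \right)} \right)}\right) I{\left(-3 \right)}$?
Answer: $232 \sqrt{3} + 6 i \sqrt{6} \approx 401.84 + 14.697 i$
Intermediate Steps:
$A{\left(c,b \right)} = -7 + \sqrt{-5 + c}$
$I{\left(j \right)} = \sqrt{j + j \left(-2 + j\right)}$
$\left(\left(-41\right) \left(-3\right) + A{\left(-13,G{\left(-4,3 \right)} \right)}\right) I{\left(-3 \right)} = \left(\left(-41\right) \left(-3\right) - \left(7 - \sqrt{-5 - 13}\right)\right) \sqrt{- 3 \left(-1 - 3\right)} = \left(123 - \left(7 - \sqrt{-18}\right)\right) \sqrt{\left(-3\right) \left(-4\right)} = \left(123 - \left(7 - 3 i \sqrt{2}\right)\right) \sqrt{12} = \left(116 + 3 i \sqrt{2}\right) 2 \sqrt{3} = 2 \sqrt{3} \left(116 + 3 i \sqrt{2}\right)$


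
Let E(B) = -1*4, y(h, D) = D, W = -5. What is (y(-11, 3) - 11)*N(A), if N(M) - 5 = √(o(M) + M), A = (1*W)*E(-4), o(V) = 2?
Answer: -40 - 8*√22 ≈ -77.523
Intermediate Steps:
E(B) = -4
A = 20 (A = (1*(-5))*(-4) = -5*(-4) = 20)
N(M) = 5 + √(2 + M)
(y(-11, 3) - 11)*N(A) = (3 - 11)*(5 + √(2 + 20)) = -8*(5 + √22) = -40 - 8*√22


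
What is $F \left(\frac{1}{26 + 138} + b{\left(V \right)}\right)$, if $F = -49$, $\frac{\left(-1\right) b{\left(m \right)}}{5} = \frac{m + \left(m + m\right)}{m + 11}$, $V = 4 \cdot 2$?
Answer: $\frac{963389}{3116} \approx 309.17$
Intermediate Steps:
$V = 8$
$b{\left(m \right)} = - \frac{15 m}{11 + m}$ ($b{\left(m \right)} = - 5 \frac{m + \left(m + m\right)}{m + 11} = - 5 \frac{m + 2 m}{11 + m} = - 5 \frac{3 m}{11 + m} = - \frac{15 m}{11 + m}$)
$F \left(\frac{1}{26 + 138} + b{\left(V \right)}\right) = - 49 \left(\frac{1}{26 + 138} - \frac{120}{11 + 8}\right) = - 49 \left(\frac{1}{164} - \frac{120}{19}\right) = \left(-49\right) \left(- \frac{19661}{3116}\right) = \frac{963389}{3116}$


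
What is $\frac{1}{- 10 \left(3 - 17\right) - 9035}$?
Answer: $- \frac{1}{8895} \approx -0.00011242$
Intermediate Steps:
$\frac{1}{- 10 \left(3 - 17\right) - 9035} = \frac{1}{\left(-10\right) \left(-14\right) - 9035} = \frac{1}{140 - 9035} = \frac{1}{-8895} = - \frac{1}{8895}$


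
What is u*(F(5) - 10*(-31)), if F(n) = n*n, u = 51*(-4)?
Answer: -68340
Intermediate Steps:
u = -204
F(n) = n**2
u*(F(5) - 10*(-31)) = -204*(5**2 - 10*(-31)) = -204*(25 - 2*(-155)) = -204*(25 + 310) = -204*335 = -68340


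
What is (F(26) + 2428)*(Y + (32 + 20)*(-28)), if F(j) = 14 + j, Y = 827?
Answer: -1552372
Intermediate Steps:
(F(26) + 2428)*(Y + (32 + 20)*(-28)) = ((14 + 26) + 2428)*(827 + (32 + 20)*(-28)) = (40 + 2428)*(827 + 52*(-28)) = 2468*(827 - 1456) = 2468*(-629) = -1552372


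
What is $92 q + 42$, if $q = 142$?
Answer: $13106$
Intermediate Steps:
$92 q + 42 = 92 \cdot 142 + 42 = 13064 + 42 = 13106$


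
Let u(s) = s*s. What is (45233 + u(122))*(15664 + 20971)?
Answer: 2202386295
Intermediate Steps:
u(s) = s²
(45233 + u(122))*(15664 + 20971) = (45233 + 122²)*(15664 + 20971) = (45233 + 14884)*36635 = 60117*36635 = 2202386295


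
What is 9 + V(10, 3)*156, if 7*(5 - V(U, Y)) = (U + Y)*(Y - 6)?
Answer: 11607/7 ≈ 1658.1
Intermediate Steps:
V(U, Y) = 5 - (-6 + Y)*(U + Y)/7 (V(U, Y) = 5 - (U + Y)*(Y - 6)/7 = 5 - (U + Y)*(-6 + Y)/7 = 5 - (-6 + Y)*(U + Y)/7)
9 + V(10, 3)*156 = 9 + (5 - 1/7*3**2 + (6/7)*10 + (6/7)*3 - 1/7*10*3)*156 = 9 + (5 - 1/7*9 + 60/7 + 18/7 - 30/7)*156 = 9 + (5 - 9/7 + 60/7 + 18/7 - 30/7)*156 = 9 + (74/7)*156 = 9 + 11544/7 = 11607/7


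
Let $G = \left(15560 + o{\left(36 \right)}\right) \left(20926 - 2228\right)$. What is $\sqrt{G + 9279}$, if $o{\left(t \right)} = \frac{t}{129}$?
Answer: $\frac{263 \sqrt{7777711}}{43} \approx 17057.0$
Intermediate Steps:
$o{\left(t \right)} = \frac{t}{129}$ ($o{\left(t \right)} = t \frac{1}{129} = \frac{t}{129}$)
$G = \frac{12510682216}{43}$ ($G = \left(15560 + \frac{1}{129} \cdot 36\right) \left(20926 - 2228\right) = \left(15560 + \frac{12}{43}\right) 18698 = \frac{669092}{43} \cdot 18698 = \frac{12510682216}{43} \approx 2.9095 \cdot 10^{8}$)
$\sqrt{G + 9279} = \sqrt{\frac{12510682216}{43} + 9279} = \sqrt{\frac{12511081213}{43}} = \frac{263 \sqrt{7777711}}{43}$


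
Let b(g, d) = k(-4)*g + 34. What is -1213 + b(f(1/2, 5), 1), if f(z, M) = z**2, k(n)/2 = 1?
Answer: -2357/2 ≈ -1178.5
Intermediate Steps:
k(n) = 2 (k(n) = 2*1 = 2)
b(g, d) = 34 + 2*g (b(g, d) = 2*g + 34 = 34 + 2*g)
-1213 + b(f(1/2, 5), 1) = -1213 + (34 + 2*(1/2)**2) = -1213 + (34 + 2*(1/4)) = -1213 + (34 + 1/2) = -1213 + 69/2 = -2357/2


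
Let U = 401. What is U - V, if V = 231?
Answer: 170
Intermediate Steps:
U - V = 401 - 1*231 = 401 - 231 = 170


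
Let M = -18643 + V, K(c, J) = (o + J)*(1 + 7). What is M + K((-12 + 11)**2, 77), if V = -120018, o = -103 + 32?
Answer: -138613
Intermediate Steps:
o = -71
K(c, J) = -568 + 8*J (K(c, J) = (-71 + J)*(1 + 7) = (-71 + J)*8 = -568 + 8*J)
M = -138661 (M = -18643 - 120018 = -138661)
M + K((-12 + 11)**2, 77) = -138661 + (-568 + 8*77) = -138661 + (-568 + 616) = -138661 + 48 = -138613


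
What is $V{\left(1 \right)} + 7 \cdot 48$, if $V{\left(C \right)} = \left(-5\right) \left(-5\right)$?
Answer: $361$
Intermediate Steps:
$V{\left(C \right)} = 25$
$V{\left(1 \right)} + 7 \cdot 48 = 25 + 7 \cdot 48 = 25 + 336 = 361$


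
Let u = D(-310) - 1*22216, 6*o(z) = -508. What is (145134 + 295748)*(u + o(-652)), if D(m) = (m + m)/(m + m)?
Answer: -29494564918/3 ≈ -9.8315e+9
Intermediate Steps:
D(m) = 1 (D(m) = (2*m)/((2*m)) = (2*m)*(1/(2*m)) = 1)
o(z) = -254/3 (o(z) = (⅙)*(-508) = -254/3)
u = -22215 (u = 1 - 1*22216 = 1 - 22216 = -22215)
(145134 + 295748)*(u + o(-652)) = (145134 + 295748)*(-22215 - 254/3) = 440882*(-66899/3) = -29494564918/3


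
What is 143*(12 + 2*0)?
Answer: 1716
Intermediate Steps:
143*(12 + 2*0) = 143*(12 + 0) = 143*12 = 1716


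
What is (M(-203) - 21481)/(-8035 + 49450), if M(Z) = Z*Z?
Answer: 6576/13805 ≈ 0.47635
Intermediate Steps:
M(Z) = Z**2
(M(-203) - 21481)/(-8035 + 49450) = ((-203)**2 - 21481)/(-8035 + 49450) = (41209 - 21481)/41415 = 19728*(1/41415) = 6576/13805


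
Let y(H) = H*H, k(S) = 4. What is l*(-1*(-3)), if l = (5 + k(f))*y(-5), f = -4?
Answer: 675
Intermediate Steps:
y(H) = H²
l = 225 (l = (5 + 4)*(-5)² = 9*25 = 225)
l*(-1*(-3)) = 225*(-1*(-3)) = 225*3 = 675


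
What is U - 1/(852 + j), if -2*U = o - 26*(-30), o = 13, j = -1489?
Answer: -505139/1274 ≈ -396.50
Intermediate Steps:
U = -793/2 (U = -(13 - 26*(-30))/2 = -(13 + 780)/2 = -½*793 = -793/2 ≈ -396.50)
U - 1/(852 + j) = -793/2 - 1/(852 - 1489) = -793/2 - 1/(-637) = -793/2 - 1*(-1/637) = -793/2 + 1/637 = -505139/1274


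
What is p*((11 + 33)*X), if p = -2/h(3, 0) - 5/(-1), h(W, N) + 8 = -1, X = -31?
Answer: -64108/9 ≈ -7123.1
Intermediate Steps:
h(W, N) = -9 (h(W, N) = -8 - 1 = -9)
p = 47/9 (p = -2/(-9) - 5/(-1) = -2*(-⅑) - 5*(-1) = 2/9 + 5 = 47/9 ≈ 5.2222)
p*((11 + 33)*X) = 47*((11 + 33)*(-31))/9 = 47*(44*(-31))/9 = (47/9)*(-1364) = -64108/9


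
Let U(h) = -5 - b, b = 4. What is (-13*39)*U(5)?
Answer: 4563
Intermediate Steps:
U(h) = -9 (U(h) = -5 - 1*4 = -5 - 4 = -9)
(-13*39)*U(5) = -13*39*(-9) = -507*(-9) = 4563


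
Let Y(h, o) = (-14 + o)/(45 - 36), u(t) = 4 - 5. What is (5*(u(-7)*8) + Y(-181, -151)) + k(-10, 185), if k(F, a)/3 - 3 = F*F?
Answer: 752/3 ≈ 250.67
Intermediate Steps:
u(t) = -1
k(F, a) = 9 + 3*F**2 (k(F, a) = 9 + 3*(F*F) = 9 + 3*F**2)
Y(h, o) = -14/9 + o/9 (Y(h, o) = (-14 + o)/9 = (-14 + o)*(1/9) = -14/9 + o/9)
(5*(u(-7)*8) + Y(-181, -151)) + k(-10, 185) = (5*(-1*8) + (-14/9 + (1/9)*(-151))) + (9 + 3*(-10)**2) = (5*(-8) + (-14/9 - 151/9)) + (9 + 3*100) = (-40 - 55/3) + (9 + 300) = -175/3 + 309 = 752/3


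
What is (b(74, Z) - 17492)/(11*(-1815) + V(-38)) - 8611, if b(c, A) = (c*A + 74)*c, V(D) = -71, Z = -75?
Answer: -43026820/5009 ≈ -8589.9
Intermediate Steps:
b(c, A) = c*(74 + A*c) (b(c, A) = (A*c + 74)*c = (74 + A*c)*c = c*(74 + A*c))
(b(74, Z) - 17492)/(11*(-1815) + V(-38)) - 8611 = (74*(74 - 75*74) - 17492)/(11*(-1815) - 71) - 8611 = (74*(74 - 5550) - 17492)/(-19965 - 71) - 8611 = (74*(-5476) - 17492)/(-20036) - 8611 = (-405224 - 17492)*(-1/20036) - 8611 = -422716*(-1/20036) - 8611 = 105679/5009 - 8611 = -43026820/5009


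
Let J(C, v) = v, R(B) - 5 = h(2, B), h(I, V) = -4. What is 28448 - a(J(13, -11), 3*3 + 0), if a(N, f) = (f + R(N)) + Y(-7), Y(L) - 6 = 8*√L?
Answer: 28432 - 8*I*√7 ≈ 28432.0 - 21.166*I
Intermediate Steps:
Y(L) = 6 + 8*√L
R(B) = 1 (R(B) = 5 - 4 = 1)
a(N, f) = 7 + f + 8*I*√7 (a(N, f) = (f + 1) + (6 + 8*√(-7)) = (1 + f) + (6 + 8*(I*√7)) = (1 + f) + (6 + 8*I*√7) = 7 + f + 8*I*√7)
28448 - a(J(13, -11), 3*3 + 0) = 28448 - (7 + (3*3 + 0) + 8*I*√7) = 28448 - (7 + (9 + 0) + 8*I*√7) = 28448 - (7 + 9 + 8*I*√7) = 28448 - (16 + 8*I*√7) = 28448 + (-16 - 8*I*√7) = 28432 - 8*I*√7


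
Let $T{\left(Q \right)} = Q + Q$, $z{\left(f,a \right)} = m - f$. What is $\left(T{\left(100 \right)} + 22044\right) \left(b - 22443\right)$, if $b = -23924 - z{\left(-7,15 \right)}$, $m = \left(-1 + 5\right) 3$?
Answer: $-1031810184$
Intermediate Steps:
$m = 12$ ($m = 4 \cdot 3 = 12$)
$z{\left(f,a \right)} = 12 - f$
$b = -23943$ ($b = -23924 - \left(12 - -7\right) = -23924 - \left(12 + 7\right) = -23924 - 19 = -23943$)
$T{\left(Q \right)} = 2 Q$
$\left(T{\left(100 \right)} + 22044\right) \left(b - 22443\right) = \left(2 \cdot 100 + 22044\right) \left(-23943 - 22443\right) = \left(200 + 22044\right) \left(-46386\right) = 22244 \left(-46386\right) = -1031810184$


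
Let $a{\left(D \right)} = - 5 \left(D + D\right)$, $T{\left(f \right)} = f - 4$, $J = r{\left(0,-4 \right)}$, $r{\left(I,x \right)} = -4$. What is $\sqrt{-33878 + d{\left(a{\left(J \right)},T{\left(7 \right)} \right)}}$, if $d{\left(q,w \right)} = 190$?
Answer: $2 i \sqrt{8422} \approx 183.54 i$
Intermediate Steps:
$J = -4$
$T{\left(f \right)} = -4 + f$ ($T{\left(f \right)} = f - 4 = -4 + f$)
$a{\left(D \right)} = - 10 D$ ($a{\left(D \right)} = - 5 \cdot 2 D = - 10 D$)
$\sqrt{-33878 + d{\left(a{\left(J \right)},T{\left(7 \right)} \right)}} = \sqrt{-33878 + 190} = \sqrt{-33688} = 2 i \sqrt{8422}$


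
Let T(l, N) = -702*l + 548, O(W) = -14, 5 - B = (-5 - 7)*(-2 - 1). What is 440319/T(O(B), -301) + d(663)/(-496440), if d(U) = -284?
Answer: 27324363893/643882680 ≈ 42.437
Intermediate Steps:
B = -31 (B = 5 - (-5 - 7)*(-2 - 1) = 5 - (-12)*(-3) = 5 - 1*36 = 5 - 36 = -31)
T(l, N) = 548 - 702*l
440319/T(O(B), -301) + d(663)/(-496440) = 440319/(548 - 702*(-14)) - 284/(-496440) = 440319/(548 + 9828) - 284*(-1/496440) = 440319/10376 + 71/124110 = 27324363893/643882680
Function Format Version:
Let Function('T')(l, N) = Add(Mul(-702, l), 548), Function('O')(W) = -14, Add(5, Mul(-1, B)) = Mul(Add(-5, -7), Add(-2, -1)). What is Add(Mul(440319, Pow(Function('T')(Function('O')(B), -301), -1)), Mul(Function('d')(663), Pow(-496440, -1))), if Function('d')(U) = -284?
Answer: Rational(27324363893, 643882680) ≈ 42.437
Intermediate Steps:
B = -31 (B = Add(5, Mul(-1, Mul(Add(-5, -7), Add(-2, -1)))) = Add(5, Mul(-1, Mul(-12, -3))) = Add(5, Mul(-1, 36)) = Add(5, -36) = -31)
Function('T')(l, N) = Add(548, Mul(-702, l))
Add(Mul(440319, Pow(Function('T')(Function('O')(B), -301), -1)), Mul(Function('d')(663), Pow(-496440, -1))) = Add(Mul(440319, Pow(Add(548, Mul(-702, -14)), -1)), Mul(-284, Pow(-496440, -1))) = Add(Mul(440319, Pow(Add(548, 9828), -1)), Mul(-284, Rational(-1, 496440))) = Add(Mul(440319, Pow(10376, -1)), Rational(71, 124110)) = Add(Mul(440319, Rational(1, 10376)), Rational(71, 124110)) = Add(Rational(440319, 10376), Rational(71, 124110)) = Rational(27324363893, 643882680)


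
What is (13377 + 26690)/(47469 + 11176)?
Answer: 40067/58645 ≈ 0.68321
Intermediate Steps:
(13377 + 26690)/(47469 + 11176) = 40067/58645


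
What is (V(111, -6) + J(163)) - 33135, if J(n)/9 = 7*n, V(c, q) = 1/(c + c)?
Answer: -5076251/222 ≈ -22866.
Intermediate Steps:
V(c, q) = 1/(2*c)
J(n) = 63*n (J(n) = 9*(7*n) = 63*n)
(V(111, -6) + J(163)) - 33135 = ((½)/111 + 63*163) - 33135 = ((½)*(1/111) + 10269) - 33135 = (1/222 + 10269) - 33135 = 2279719/222 - 33135 = -5076251/222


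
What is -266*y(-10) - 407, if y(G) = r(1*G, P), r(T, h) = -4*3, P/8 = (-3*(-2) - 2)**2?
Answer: 2785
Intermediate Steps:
P = 128 (P = 8*(-3*(-2) - 2)**2 = 8*(6 - 2)**2 = 8*4**2 = 8*16 = 128)
r(T, h) = -12
y(G) = -12
-266*y(-10) - 407 = -266*(-12) - 407 = 3192 - 407 = 2785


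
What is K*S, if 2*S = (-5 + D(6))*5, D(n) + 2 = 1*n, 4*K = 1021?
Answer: -5105/8 ≈ -638.13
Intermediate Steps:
K = 1021/4 (K = (1/4)*1021 = 1021/4 ≈ 255.25)
D(n) = -2 + n (D(n) = -2 + 1*n = -2 + n)
S = -5/2 (S = ((-5 + (-2 + 6))*5)/2 = ((-5 + 4)*5)/2 = (-1*5)/2 = (1/2)*(-5) = -5/2 ≈ -2.5000)
K*S = (1021/4)*(-5/2) = -5105/8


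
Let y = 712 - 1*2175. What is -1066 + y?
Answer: -2529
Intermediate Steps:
y = -1463 (y = 712 - 2175 = -1463)
-1066 + y = -1066 - 1463 = -2529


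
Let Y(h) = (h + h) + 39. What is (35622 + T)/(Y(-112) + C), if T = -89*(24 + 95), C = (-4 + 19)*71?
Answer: 25031/880 ≈ 28.444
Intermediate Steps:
C = 1065 (C = 15*71 = 1065)
Y(h) = 39 + 2*h (Y(h) = 2*h + 39 = 39 + 2*h)
T = -10591 (T = -89*119 = -10591)
(35622 + T)/(Y(-112) + C) = (35622 - 10591)/((39 + 2*(-112)) + 1065) = 25031/((39 - 224) + 1065) = 25031/(-185 + 1065) = 25031/880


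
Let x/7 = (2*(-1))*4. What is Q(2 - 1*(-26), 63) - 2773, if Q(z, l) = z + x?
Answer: -2801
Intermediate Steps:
x = -56 (x = 7*((2*(-1))*4) = 7*(-2*4) = 7*(-8) = -56)
Q(z, l) = -56 + z (Q(z, l) = z - 56 = -56 + z)
Q(2 - 1*(-26), 63) - 2773 = (-56 + (2 - 1*(-26))) - 2773 = (-56 + (2 + 26)) - 2773 = (-56 + 28) - 2773 = -28 - 2773 = -2801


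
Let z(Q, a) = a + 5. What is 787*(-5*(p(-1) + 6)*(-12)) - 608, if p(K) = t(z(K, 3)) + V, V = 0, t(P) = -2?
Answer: 188272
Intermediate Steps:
z(Q, a) = 5 + a
p(K) = -2 (p(K) = -2 + 0 = -2)
787*(-5*(p(-1) + 6)*(-12)) - 608 = 787*(-5*(-2 + 6)*(-12)) - 608 = 787*(-5*4*(-12)) - 608 = 787*(-20*(-12)) - 608 = 787*240 - 608 = 188880 - 608 = 188272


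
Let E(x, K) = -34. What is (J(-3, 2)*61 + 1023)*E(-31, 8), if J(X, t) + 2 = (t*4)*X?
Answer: 19142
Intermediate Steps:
J(X, t) = -2 + 4*X*t (J(X, t) = -2 + (t*4)*X = -2 + (4*t)*X = -2 + 4*X*t)
(J(-3, 2)*61 + 1023)*E(-31, 8) = ((-2 + 4*(-3)*2)*61 + 1023)*(-34) = ((-2 - 24)*61 + 1023)*(-34) = (-26*61 + 1023)*(-34) = (-1586 + 1023)*(-34) = -563*(-34) = 19142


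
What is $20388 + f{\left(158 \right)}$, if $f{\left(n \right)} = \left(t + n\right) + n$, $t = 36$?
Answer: $20740$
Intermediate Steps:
$f{\left(n \right)} = 36 + 2 n$ ($f{\left(n \right)} = \left(36 + n\right) + n = 36 + 2 n$)
$20388 + f{\left(158 \right)} = 20388 + \left(36 + 2 \cdot 158\right) = 20388 + \left(36 + 316\right) = 20388 + 352 = 20740$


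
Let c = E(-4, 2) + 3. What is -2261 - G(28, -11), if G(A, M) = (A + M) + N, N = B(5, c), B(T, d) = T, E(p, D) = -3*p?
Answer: -2283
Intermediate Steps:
c = 15 (c = -3*(-4) + 3 = 12 + 3 = 15)
N = 5
G(A, M) = 5 + A + M (G(A, M) = (A + M) + 5 = 5 + A + M)
-2261 - G(28, -11) = -2261 - (5 + 28 - 11) = -2261 - 1*22 = -2261 - 22 = -2283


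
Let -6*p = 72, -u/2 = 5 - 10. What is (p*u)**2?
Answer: 14400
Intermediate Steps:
u = 10 (u = -2*(5 - 10) = -2*(-5) = 10)
p = -12 (p = -1/6*72 = -12)
(p*u)**2 = (-12*10)**2 = (-120)**2 = 14400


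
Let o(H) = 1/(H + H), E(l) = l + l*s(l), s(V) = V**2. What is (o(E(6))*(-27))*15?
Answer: -135/148 ≈ -0.91216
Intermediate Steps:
E(l) = l + l**3 (E(l) = l + l*l**2 = l + l**3)
o(H) = 1/(2*H)
(o(E(6))*(-27))*15 = ((1/(2*(6 + 6**3)))*(-27))*15 = ((1/(2*(6 + 216)))*(-27))*15 = (((1/2)/222)*(-27))*15 = (((1/2)*(1/222))*(-27))*15 = ((1/444)*(-27))*15 = -9/148*15 = -135/148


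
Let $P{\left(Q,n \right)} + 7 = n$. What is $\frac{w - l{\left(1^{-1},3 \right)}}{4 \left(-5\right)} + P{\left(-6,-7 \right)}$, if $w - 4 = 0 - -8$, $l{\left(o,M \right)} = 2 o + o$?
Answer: $- \frac{289}{20} \approx -14.45$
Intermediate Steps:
$l{\left(o,M \right)} = 3 o$
$w = 12$ ($w = 4 + \left(0 - -8\right) = 4 + \left(0 + 8\right) = 4 + 8 = 12$)
$P{\left(Q,n \right)} = -7 + n$
$\frac{w - l{\left(1^{-1},3 \right)}}{4 \left(-5\right)} + P{\left(-6,-7 \right)} = \frac{12 - \frac{3}{1}}{4 \left(-5\right)} - 14 = \frac{12 - 3 \cdot 1}{-20} - 14 = \left(12 - 3\right) \left(- \frac{1}{20}\right) - 14 = 9 \left(- \frac{1}{20}\right) - 14 = - \frac{9}{20} - 14 = - \frac{289}{20}$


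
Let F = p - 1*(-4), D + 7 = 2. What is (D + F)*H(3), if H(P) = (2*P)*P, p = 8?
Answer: 126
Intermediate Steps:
D = -5 (D = -7 + 2 = -5)
H(P) = 2*P**2
F = 12 (F = 8 - 1*(-4) = 8 + 4 = 12)
(D + F)*H(3) = (-5 + 12)*(2*3**2) = 7*(2*9) = 7*18 = 126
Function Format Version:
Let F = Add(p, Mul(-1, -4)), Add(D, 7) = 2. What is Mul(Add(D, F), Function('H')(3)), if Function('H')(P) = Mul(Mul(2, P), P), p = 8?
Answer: 126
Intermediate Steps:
D = -5 (D = Add(-7, 2) = -5)
Function('H')(P) = Mul(2, Pow(P, 2))
F = 12 (F = Add(8, Mul(-1, -4)) = Add(8, 4) = 12)
Mul(Add(D, F), Function('H')(3)) = Mul(Add(-5, 12), Mul(2, Pow(3, 2))) = Mul(7, Mul(2, 9)) = Mul(7, 18) = 126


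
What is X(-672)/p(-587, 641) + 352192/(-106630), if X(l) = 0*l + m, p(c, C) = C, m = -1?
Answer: -112930851/34174915 ≈ -3.3045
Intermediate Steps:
X(l) = -1 (X(l) = 0*l - 1 = 0 - 1 = -1)
X(-672)/p(-587, 641) + 352192/(-106630) = -1/641 + 352192/(-106630) = -1*1/641 + 352192*(-1/106630) = -1/641 - 176096/53315 = -112930851/34174915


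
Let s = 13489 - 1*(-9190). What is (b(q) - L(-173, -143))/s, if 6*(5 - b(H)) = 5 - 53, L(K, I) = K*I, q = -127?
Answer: -24726/22679 ≈ -1.0903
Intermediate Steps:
L(K, I) = I*K
b(H) = 13 (b(H) = 5 - (5 - 53)/6 = 5 - 1/6*(-48) = 5 + 8 = 13)
s = 22679 (s = 13489 + 9190 = 22679)
(b(q) - L(-173, -143))/s = (13 - (-143)*(-173))/22679 = (13 - 1*24739)*(1/22679) = (13 - 24739)*(1/22679) = -24726*1/22679 = -24726/22679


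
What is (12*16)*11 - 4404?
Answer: -2292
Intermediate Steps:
(12*16)*11 - 4404 = 192*11 - 4404 = 2112 - 4404 = -2292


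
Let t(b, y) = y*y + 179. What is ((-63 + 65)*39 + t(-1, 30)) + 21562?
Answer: 22719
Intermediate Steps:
t(b, y) = 179 + y² (t(b, y) = y² + 179 = 179 + y²)
((-63 + 65)*39 + t(-1, 30)) + 21562 = ((-63 + 65)*39 + (179 + 30²)) + 21562 = (2*39 + (179 + 900)) + 21562 = (78 + 1079) + 21562 = 1157 + 21562 = 22719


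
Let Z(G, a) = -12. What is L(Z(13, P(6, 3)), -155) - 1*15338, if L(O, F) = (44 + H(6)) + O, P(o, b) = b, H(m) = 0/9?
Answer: -15306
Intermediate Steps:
H(m) = 0 (H(m) = 0*(⅑) = 0)
L(O, F) = 44 + O (L(O, F) = (44 + 0) + O = 44 + O)
L(Z(13, P(6, 3)), -155) - 1*15338 = (44 - 12) - 1*15338 = 32 - 15338 = -15306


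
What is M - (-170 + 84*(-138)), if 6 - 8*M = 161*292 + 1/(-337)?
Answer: 15869331/2696 ≈ 5886.3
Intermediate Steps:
M = -15841021/2696 (M = ¾ - (161*292 + 1/(-337))/8 = ¾ - (47012 - 1/337)/8 = ¾ - ⅛*15843043/337 = ¾ - 15843043/2696 = -15841021/2696 ≈ -5875.8)
M - (-170 + 84*(-138)) = -15841021/2696 - (-170 + 84*(-138)) = -15841021/2696 - (-170 - 11592) = -15841021/2696 - 1*(-11762) = -15841021/2696 + 11762 = 15869331/2696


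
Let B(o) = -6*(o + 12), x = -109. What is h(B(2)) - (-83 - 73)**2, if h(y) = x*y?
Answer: -15180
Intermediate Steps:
B(o) = -72 - 6*o (B(o) = -6*(12 + o) = -72 - 6*o)
h(y) = -109*y
h(B(2)) - (-83 - 73)**2 = -109*(-72 - 6*2) - (-83 - 73)**2 = -109*(-72 - 12) - 1*(-156)**2 = -109*(-84) - 1*24336 = 9156 - 24336 = -15180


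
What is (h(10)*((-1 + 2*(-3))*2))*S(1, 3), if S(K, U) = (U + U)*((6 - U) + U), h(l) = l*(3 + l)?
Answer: -65520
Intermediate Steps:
S(K, U) = 12*U (S(K, U) = (2*U)*6 = 12*U)
(h(10)*((-1 + 2*(-3))*2))*S(1, 3) = ((10*(3 + 10))*((-1 + 2*(-3))*2))*(12*3) = ((10*13)*((-1 - 6)*2))*36 = (130*(-7*2))*36 = (130*(-14))*36 = -1820*36 = -65520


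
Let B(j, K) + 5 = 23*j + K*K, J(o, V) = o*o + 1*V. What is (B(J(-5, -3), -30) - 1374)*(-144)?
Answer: -3888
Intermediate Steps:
J(o, V) = V + o² (J(o, V) = o² + V = V + o²)
B(j, K) = -5 + K² + 23*j (B(j, K) = -5 + (23*j + K*K) = -5 + (23*j + K²) = -5 + (K² + 23*j) = -5 + K² + 23*j)
(B(J(-5, -3), -30) - 1374)*(-144) = ((-5 + (-30)² + 23*(-3 + (-5)²)) - 1374)*(-144) = ((-5 + 900 + 23*(-3 + 25)) - 1374)*(-144) = ((-5 + 900 + 23*22) - 1374)*(-144) = ((-5 + 900 + 506) - 1374)*(-144) = (1401 - 1374)*(-144) = 27*(-144) = -3888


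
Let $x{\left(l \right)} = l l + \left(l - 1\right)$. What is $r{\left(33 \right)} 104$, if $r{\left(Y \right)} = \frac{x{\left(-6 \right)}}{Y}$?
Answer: $\frac{3016}{33} \approx 91.394$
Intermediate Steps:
$x{\left(l \right)} = -1 + l + l^{2}$ ($x{\left(l \right)} = l^{2} + \left(-1 + l\right) = -1 + l + l^{2}$)
$r{\left(Y \right)} = \frac{29}{Y}$ ($r{\left(Y \right)} = \frac{-1 - 6 + \left(-6\right)^{2}}{Y} = \frac{-1 - 6 + 36}{Y} = \frac{29}{Y}$)
$r{\left(33 \right)} 104 = \frac{29}{33} \cdot 104 = \frac{3016}{33}$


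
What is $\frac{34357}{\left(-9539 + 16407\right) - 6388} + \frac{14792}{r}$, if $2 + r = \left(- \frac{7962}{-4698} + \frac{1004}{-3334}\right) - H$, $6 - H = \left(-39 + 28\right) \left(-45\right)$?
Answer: $\frac{3116950181231}{30599095200} \approx 101.86$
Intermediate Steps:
$H = -489$ ($H = 6 - \left(-39 + 28\right) \left(-45\right) = 6 - \left(-11\right) \left(-45\right) = 6 - 495 = -489$)
$r = \frac{637481150}{1305261}$ ($r = -2 + \left(\left(- \frac{7962}{-4698} + \frac{1004}{-3334}\right) - -489\right) = -2 + \left(\left(\left(-7962\right) \left(- \frac{1}{4698}\right) + 1004 \left(- \frac{1}{3334}\right)\right) + 489\right) = -2 + \left(\left(\frac{1327}{783} - \frac{502}{1667}\right) + 489\right) = -2 + \left(\frac{1819043}{1305261} + 489\right) = -2 + \frac{640091672}{1305261} = \frac{637481150}{1305261} \approx 488.39$)
$\frac{34357}{\left(-9539 + 16407\right) - 6388} + \frac{14792}{r} = \frac{34357}{\left(-9539 + 16407\right) - 6388} + \frac{14792}{\frac{637481150}{1305261}} = \frac{34357}{6868 - 6388} + 14792 \cdot \frac{1305261}{637481150} = \frac{34357}{480} + \frac{9653710356}{318740575} = \frac{3116950181231}{30599095200}$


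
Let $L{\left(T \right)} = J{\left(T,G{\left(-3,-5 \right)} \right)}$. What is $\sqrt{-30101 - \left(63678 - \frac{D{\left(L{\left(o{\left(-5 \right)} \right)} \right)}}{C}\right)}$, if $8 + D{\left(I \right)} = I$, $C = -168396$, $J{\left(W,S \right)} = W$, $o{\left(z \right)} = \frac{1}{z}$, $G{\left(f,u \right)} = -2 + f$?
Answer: $\frac{i \sqrt{16620694120567605}}{420990} \approx 306.23 i$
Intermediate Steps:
$L{\left(T \right)} = T$
$D{\left(I \right)} = -8 + I$
$\sqrt{-30101 - \left(63678 - \frac{D{\left(L{\left(o{\left(-5 \right)} \right)} \right)}}{C}\right)} = \sqrt{-30101 - \left(63678 - \frac{-8 + \frac{1}{-5}}{-168396}\right)} = \sqrt{-30101 - \left(63678 - \left(-8 - \frac{1}{5}\right) \left(- \frac{1}{168396}\right)\right)} = \sqrt{-30101 - \frac{53615602399}{841980}} = \sqrt{- \frac{78960042379}{841980}} = \frac{i \sqrt{16620694120567605}}{420990}$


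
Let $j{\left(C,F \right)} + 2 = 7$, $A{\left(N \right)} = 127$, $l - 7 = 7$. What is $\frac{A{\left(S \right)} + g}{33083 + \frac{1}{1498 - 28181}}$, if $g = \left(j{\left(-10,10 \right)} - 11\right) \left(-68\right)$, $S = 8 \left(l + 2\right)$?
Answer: $\frac{14275405}{882753688} \approx 0.016171$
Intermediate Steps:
$l = 14$ ($l = 7 + 7 = 14$)
$S = 128$ ($S = 8 \left(14 + 2\right) = 8 \cdot 16 = 128$)
$j{\left(C,F \right)} = 5$ ($j{\left(C,F \right)} = -2 + 7 = 5$)
$g = 408$ ($g = \left(5 - 11\right) \left(-68\right) = \left(-6\right) \left(-68\right) = 408$)
$\frac{A{\left(S \right)} + g}{33083 + \frac{1}{1498 - 28181}} = \frac{127 + 408}{33083 + \frac{1}{1498 - 28181}} = \frac{535}{33083 + \frac{1}{-26683}} = \frac{535}{33083 - \frac{1}{26683}} = \frac{535}{\frac{882753688}{26683}} = 535 \cdot \frac{26683}{882753688} = \frac{14275405}{882753688}$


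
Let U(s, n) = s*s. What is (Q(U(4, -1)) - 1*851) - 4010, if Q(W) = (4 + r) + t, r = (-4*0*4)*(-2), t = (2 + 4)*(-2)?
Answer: -4869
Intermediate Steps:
t = -12 (t = 6*(-2) = -12)
r = 0 (r = (0*4)*(-2) = 0*(-2) = 0)
U(s, n) = s**2
Q(W) = -8 (Q(W) = (4 + 0) - 12 = 4 - 12 = -8)
(Q(U(4, -1)) - 1*851) - 4010 = (-8 - 1*851) - 4010 = (-8 - 851) - 4010 = -859 - 4010 = -4869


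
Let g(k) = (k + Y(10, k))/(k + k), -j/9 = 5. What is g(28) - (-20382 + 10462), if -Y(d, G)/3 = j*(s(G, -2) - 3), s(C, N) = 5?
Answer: 277909/28 ≈ 9925.3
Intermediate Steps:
j = -45 (j = -9*5 = -45)
Y(d, G) = 270 (Y(d, G) = -(-135)*(5 - 3) = -(-135)*2 = -3*(-90) = 270)
g(k) = (270 + k)/(2*k) (g(k) = (k + 270)/(k + k) = (270 + k)/((2*k)) = (270 + k)*(1/(2*k)) = (270 + k)/(2*k))
g(28) - (-20382 + 10462) = (½)*(270 + 28)/28 - (-20382 + 10462) = (½)*(1/28)*298 - 1*(-9920) = 149/28 + 9920 = 277909/28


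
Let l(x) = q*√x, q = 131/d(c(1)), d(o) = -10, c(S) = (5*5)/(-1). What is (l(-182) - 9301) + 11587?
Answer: 2286 - 131*I*√182/10 ≈ 2286.0 - 176.73*I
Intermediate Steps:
c(S) = -25 (c(S) = 25*(-1) = -25)
q = -131/10 (q = 131/(-10) = 131*(-⅒) = -131/10 ≈ -13.100)
l(x) = -131*√x/10
(l(-182) - 9301) + 11587 = (-131*I*√182/10 - 9301) + 11587 = (-9301 - 131*I*√182/10) + 11587 = 2286 - 131*I*√182/10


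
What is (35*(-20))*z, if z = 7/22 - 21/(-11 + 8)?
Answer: -56350/11 ≈ -5122.7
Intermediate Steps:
z = 161/22 (z = 7*(1/22) - 21/(-3) = 7/22 - 21*(-1/3) = 7/22 + 7 = 161/22 ≈ 7.3182)
(35*(-20))*z = (35*(-20))*(161/22) = -700*161/22 = -56350/11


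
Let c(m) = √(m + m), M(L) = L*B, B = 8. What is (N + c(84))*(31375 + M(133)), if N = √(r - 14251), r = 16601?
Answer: 64878*√42 + 162195*√94 ≈ 1.9930e+6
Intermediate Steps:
M(L) = 8*L (M(L) = L*8 = 8*L)
c(m) = √2*√m (c(m) = √(2*m) = √2*√m)
N = 5*√94 (N = √(16601 - 14251) = √2350 = 5*√94 ≈ 48.477)
(N + c(84))*(31375 + M(133)) = (5*√94 + √2*√84)*(31375 + 8*133) = (5*√94 + √2*(2*√21))*(31375 + 1064) = (5*√94 + 2*√42)*32439 = (2*√42 + 5*√94)*32439 = 64878*√42 + 162195*√94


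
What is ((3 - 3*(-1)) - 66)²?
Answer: 3600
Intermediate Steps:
((3 - 3*(-1)) - 66)² = ((3 + 3) - 66)² = (6 - 66)² = (-60)² = 3600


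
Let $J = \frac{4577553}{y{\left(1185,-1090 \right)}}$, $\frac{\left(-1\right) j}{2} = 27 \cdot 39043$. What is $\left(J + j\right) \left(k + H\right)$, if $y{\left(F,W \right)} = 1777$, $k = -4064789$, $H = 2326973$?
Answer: $\frac{6502752182500056}{1777} \approx 3.6594 \cdot 10^{12}$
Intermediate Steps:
$j = -2108322$ ($j = - 2 \cdot 27 \cdot 39043 = \left(-2\right) 1054161 = -2108322$)
$J = \frac{4577553}{1777} \approx 2576.0$
$\left(J + j\right) \left(k + H\right) = \left(\frac{4577553}{1777} - 2108322\right) \left(-4064789 + 2326973\right) = \left(- \frac{3741910641}{1777}\right) \left(-1737816\right) = \frac{6502752182500056}{1777}$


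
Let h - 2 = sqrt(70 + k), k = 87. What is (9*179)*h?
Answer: 3222 + 1611*sqrt(157) ≈ 23408.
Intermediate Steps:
h = 2 + sqrt(157) (h = 2 + sqrt(70 + 87) = 2 + sqrt(157) ≈ 14.530)
(9*179)*h = (9*179)*(2 + sqrt(157)) = 1611*(2 + sqrt(157)) = 3222 + 1611*sqrt(157)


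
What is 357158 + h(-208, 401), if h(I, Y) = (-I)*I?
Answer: 313894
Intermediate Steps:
h(I, Y) = -I²
357158 + h(-208, 401) = 357158 - 1*(-208)² = 357158 - 1*43264 = 357158 - 43264 = 313894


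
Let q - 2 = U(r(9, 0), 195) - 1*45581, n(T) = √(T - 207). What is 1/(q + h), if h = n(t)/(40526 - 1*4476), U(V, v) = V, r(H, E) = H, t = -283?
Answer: -120863032500/5507728391025001 - 515*I*√10/5507728391025001 ≈ -2.1944e-5 - 2.9569e-13*I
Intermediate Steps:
n(T) = √(-207 + T)
q = -45570 (q = 2 + (9 - 1*45581) = 2 + (9 - 45581) = 2 - 45572 = -45570)
h = I*√10/5150 (h = √(-207 - 283)/(40526 - 1*4476) = √(-490)/(40526 - 4476) = (7*I*√10)/36050 = (7*I*√10)*(1/36050) = I*√10/5150 ≈ 0.00061403*I)
1/(q + h) = 1/(-45570 + I*√10/5150)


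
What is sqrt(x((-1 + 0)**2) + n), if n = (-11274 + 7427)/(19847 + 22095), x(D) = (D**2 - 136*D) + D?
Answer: 5*I*sqrt(9435398146)/41942 ≈ 11.58*I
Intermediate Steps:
x(D) = D**2 - 135*D
n = -3847/41942 ≈ -0.091722
sqrt(x((-1 + 0)**2) + n) = sqrt((-1 + 0)**2*(-135 + (-1 + 0)**2) - 3847/41942) = sqrt((-1)**2*(-135 + (-1)**2) - 3847/41942) = sqrt(1*(-135 + 1) - 3847/41942) = sqrt(1*(-134) - 3847/41942) = sqrt(-134 - 3847/41942) = sqrt(-5624075/41942) = 5*I*sqrt(9435398146)/41942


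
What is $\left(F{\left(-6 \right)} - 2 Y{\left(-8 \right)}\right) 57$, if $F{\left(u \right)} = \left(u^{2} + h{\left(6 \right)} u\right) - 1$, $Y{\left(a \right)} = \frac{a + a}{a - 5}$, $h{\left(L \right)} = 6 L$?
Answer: $- \frac{135945}{13} \approx -10457.0$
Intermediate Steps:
$Y{\left(a \right)} = \frac{2 a}{-5 + a}$
$F{\left(u \right)} = -1 + u^{2} + 36 u$ ($F{\left(u \right)} = \left(u^{2} + 6 \cdot 6 u\right) - 1 = \left(u^{2} + 36 u\right) - 1 = -1 + u^{2} + 36 u$)
$\left(F{\left(-6 \right)} - 2 Y{\left(-8 \right)}\right) 57 = \left(\left(-1 + \left(-6\right)^{2} + 36 \left(-6\right)\right) - 2 \cdot 2 \left(-8\right) \frac{1}{-5 - 8}\right) 57 = \left(\left(-1 + 36 - 216\right) - 2 \cdot 2 \left(-8\right) \frac{1}{-13}\right) 57 = \left(-181 - 2 \cdot 2 \left(-8\right) \left(- \frac{1}{13}\right)\right) 57 = \left(-181 - \frac{32}{13}\right) 57 = \left(- \frac{2385}{13}\right) 57 = - \frac{135945}{13}$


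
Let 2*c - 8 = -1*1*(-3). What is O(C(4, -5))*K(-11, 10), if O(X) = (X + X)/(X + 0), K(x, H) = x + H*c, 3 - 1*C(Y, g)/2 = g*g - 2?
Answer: 88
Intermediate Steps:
c = 11/2 (c = 4 + (-1*1*(-3))/2 = 4 + (-1*(-3))/2 = 4 + (½)*3 = 4 + 3/2 = 11/2 ≈ 5.5000)
C(Y, g) = 10 - 2*g² (C(Y, g) = 6 - 2*(g*g - 2) = 6 - 2*(g² - 2) = 6 - 2*(-2 + g²) = 6 + (4 - 2*g²) = 10 - 2*g²)
K(x, H) = x + 11*H/2 (K(x, H) = x + H*(11/2) = x + 11*H/2)
O(X) = 2 (O(X) = (2*X)/X = 2)
O(C(4, -5))*K(-11, 10) = 2*(-11 + (11/2)*10) = 2*(-11 + 55) = 2*44 = 88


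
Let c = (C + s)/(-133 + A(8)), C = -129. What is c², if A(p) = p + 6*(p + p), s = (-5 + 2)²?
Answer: 14400/841 ≈ 17.122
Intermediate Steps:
s = 9 (s = (-3)² = 9)
A(p) = 13*p (A(p) = p + 6*(2*p) = p + 12*p = 13*p)
c = 120/29 (c = (-129 + 9)/(-133 + 13*8) = -120/(-133 + 104) = -120/(-29) = -120*(-1/29) = 120/29 ≈ 4.1379)
c² = (120/29)² = 14400/841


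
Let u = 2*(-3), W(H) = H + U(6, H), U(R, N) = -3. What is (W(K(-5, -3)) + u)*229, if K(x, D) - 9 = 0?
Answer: 0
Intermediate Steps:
K(x, D) = 9 (K(x, D) = 9 + 0 = 9)
W(H) = -3 + H (W(H) = H - 3 = -3 + H)
u = -6
(W(K(-5, -3)) + u)*229 = ((-3 + 9) - 6)*229 = (6 - 6)*229 = 0*229 = 0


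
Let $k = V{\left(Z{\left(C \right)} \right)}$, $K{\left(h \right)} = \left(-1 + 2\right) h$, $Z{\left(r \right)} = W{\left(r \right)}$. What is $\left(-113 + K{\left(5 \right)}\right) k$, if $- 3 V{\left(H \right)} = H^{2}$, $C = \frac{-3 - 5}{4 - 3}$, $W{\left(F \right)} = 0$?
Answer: $0$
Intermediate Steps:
$C = -8$ ($C = - \frac{8}{1} = \left(-8\right) 1 = -8$)
$Z{\left(r \right)} = 0$
$V{\left(H \right)} = - \frac{H^{2}}{3}$
$K{\left(h \right)} = h$ ($K{\left(h \right)} = 1 h = h$)
$k = 0$ ($k = - \frac{0^{2}}{3} = \left(- \frac{1}{3}\right) 0 = 0$)
$\left(-113 + K{\left(5 \right)}\right) k = \left(-113 + 5\right) 0 = \left(-108\right) 0 = 0$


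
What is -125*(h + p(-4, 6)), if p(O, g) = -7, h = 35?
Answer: -3500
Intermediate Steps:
-125*(h + p(-4, 6)) = -125*(35 - 7) = -125*28 = -3500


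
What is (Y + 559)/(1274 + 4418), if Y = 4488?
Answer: 5047/5692 ≈ 0.88668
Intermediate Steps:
(Y + 559)/(1274 + 4418) = (4488 + 559)/(1274 + 4418) = 5047/5692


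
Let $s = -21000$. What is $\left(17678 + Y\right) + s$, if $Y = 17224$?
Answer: $13902$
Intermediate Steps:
$\left(17678 + Y\right) + s = \left(17678 + 17224\right) - 21000 = 34902 - 21000 = 13902$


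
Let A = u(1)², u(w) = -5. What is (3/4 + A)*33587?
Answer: 3459461/4 ≈ 8.6487e+5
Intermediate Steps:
A = 25 (A = (-5)² = 25)
(3/4 + A)*33587 = (3/4 + 25)*33587 = (3*(¼) + 25)*33587 = (¾ + 25)*33587 = (103/4)*33587 = 3459461/4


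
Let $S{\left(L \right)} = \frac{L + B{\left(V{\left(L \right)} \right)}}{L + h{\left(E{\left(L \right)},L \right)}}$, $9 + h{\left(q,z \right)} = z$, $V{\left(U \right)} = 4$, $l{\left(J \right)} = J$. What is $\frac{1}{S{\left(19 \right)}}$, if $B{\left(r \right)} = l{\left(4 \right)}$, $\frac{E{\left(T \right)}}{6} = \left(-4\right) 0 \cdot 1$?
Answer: $\frac{29}{23} \approx 1.2609$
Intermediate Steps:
$E{\left(T \right)} = 0$ ($E{\left(T \right)} = 6 \left(-4\right) 0 \cdot 1 = 6 \cdot 0 \cdot 1 = 6 \cdot 0 = 0$)
$h{\left(q,z \right)} = -9 + z$
$B{\left(r \right)} = 4$
$S{\left(L \right)} = \frac{4 + L}{-9 + 2 L}$ ($S{\left(L \right)} = \frac{L + 4}{L + \left(-9 + L\right)} = \frac{4 + L}{-9 + 2 L}$)
$\frac{1}{S{\left(19 \right)}} = \frac{1}{\frac{1}{-9 + 2 \cdot 19} \left(4 + 19\right)} = \frac{1}{\frac{1}{-9 + 38} \cdot 23} = \frac{1}{\frac{1}{29} \cdot 23} = \frac{1}{\frac{23}{29}} = \frac{29}{23}$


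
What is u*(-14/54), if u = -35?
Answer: 245/27 ≈ 9.0741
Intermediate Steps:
u*(-14/54) = -(-490)/54 = -35*(-7/27) = 245/27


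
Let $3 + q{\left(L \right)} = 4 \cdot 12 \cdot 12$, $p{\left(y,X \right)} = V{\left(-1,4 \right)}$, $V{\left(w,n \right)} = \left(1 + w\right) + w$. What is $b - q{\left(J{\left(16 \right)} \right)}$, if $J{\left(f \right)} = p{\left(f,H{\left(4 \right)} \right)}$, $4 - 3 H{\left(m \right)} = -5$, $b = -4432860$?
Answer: $-4433433$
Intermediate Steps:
$H{\left(m \right)} = 3$ ($H{\left(m \right)} = \frac{4}{3} - - \frac{5}{3} = \frac{4}{3} + \frac{5}{3} = 3$)
$V{\left(w,n \right)} = 1 + 2 w$
$p{\left(y,X \right)} = -1$ ($p{\left(y,X \right)} = 1 + 2 \left(-1\right) = 1 - 2 = -1$)
$J{\left(f \right)} = -1$
$q{\left(L \right)} = 573$ ($q{\left(L \right)} = -3 + 4 \cdot 12 \cdot 12 = -3 + 48 \cdot 12 = -3 + 576 = 573$)
$b - q{\left(J{\left(16 \right)} \right)} = -4432860 - 573 = -4433433$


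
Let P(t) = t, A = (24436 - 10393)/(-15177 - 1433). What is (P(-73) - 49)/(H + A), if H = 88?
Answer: -13420/9587 ≈ -1.3998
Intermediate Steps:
A = -93/110 (A = 14043/(-16610) = 14043*(-1/16610) = -93/110 ≈ -0.84545)
(P(-73) - 49)/(H + A) = (-73 - 49)/(88 - 93/110) = -122/9587/110 = -122*110/9587 = -13420/9587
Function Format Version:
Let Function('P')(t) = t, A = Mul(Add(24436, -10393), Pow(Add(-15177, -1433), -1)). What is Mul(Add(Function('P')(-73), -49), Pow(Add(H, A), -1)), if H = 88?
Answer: Rational(-13420, 9587) ≈ -1.3998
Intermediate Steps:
A = Rational(-93, 110) (A = Mul(14043, Pow(-16610, -1)) = Mul(14043, Rational(-1, 16610)) = Rational(-93, 110) ≈ -0.84545)
Mul(Add(Function('P')(-73), -49), Pow(Add(H, A), -1)) = Mul(Add(-73, -49), Pow(Add(88, Rational(-93, 110)), -1)) = Mul(-122, Pow(Rational(9587, 110), -1)) = Mul(-122, Rational(110, 9587)) = Rational(-13420, 9587)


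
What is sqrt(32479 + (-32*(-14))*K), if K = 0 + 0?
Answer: sqrt(32479) ≈ 180.22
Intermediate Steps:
K = 0
sqrt(32479 + (-32*(-14))*K) = sqrt(32479 - 32*(-14)*0) = sqrt(32479 + 448*0) = sqrt(32479 + 0) = sqrt(32479)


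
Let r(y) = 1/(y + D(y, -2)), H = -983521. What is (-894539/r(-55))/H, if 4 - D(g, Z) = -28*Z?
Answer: -95715673/983521 ≈ -97.319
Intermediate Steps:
D(g, Z) = 4 + 28*Z (D(g, Z) = 4 - (-28)*Z = 4 + 28*Z)
r(y) = 1/(-52 + y) (r(y) = 1/(y + (4 + 28*(-2))) = 1/(y + (4 - 56)) = 1/(y - 52) = 1/(-52 + y))
(-894539/r(-55))/H = -894539/(1/(-52 - 55))/(-983521) = -894539/(1/(-107))*(-1/983521) = -894539/(-1/107)*(-1/983521) = -894539*(-107)*(-1/983521) = 95715673*(-1/983521) = -95715673/983521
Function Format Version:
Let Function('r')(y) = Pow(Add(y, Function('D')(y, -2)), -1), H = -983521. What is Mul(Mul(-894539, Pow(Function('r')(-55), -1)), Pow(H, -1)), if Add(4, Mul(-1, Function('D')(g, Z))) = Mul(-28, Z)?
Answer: Rational(-95715673, 983521) ≈ -97.319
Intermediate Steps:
Function('D')(g, Z) = Add(4, Mul(28, Z)) (Function('D')(g, Z) = Add(4, Mul(-1, Mul(-28, Z))) = Add(4, Mul(28, Z)))
Function('r')(y) = Pow(Add(-52, y), -1) (Function('r')(y) = Pow(Add(y, Add(4, Mul(28, -2))), -1) = Pow(Add(y, Add(4, -56)), -1) = Pow(Add(y, -52), -1) = Pow(Add(-52, y), -1))
Mul(Mul(-894539, Pow(Function('r')(-55), -1)), Pow(H, -1)) = Mul(Mul(-894539, Pow(Pow(Add(-52, -55), -1), -1)), Pow(-983521, -1)) = Mul(Mul(-894539, Pow(Pow(-107, -1), -1)), Rational(-1, 983521)) = Mul(Mul(-894539, Pow(Rational(-1, 107), -1)), Rational(-1, 983521)) = Mul(Mul(-894539, -107), Rational(-1, 983521)) = Mul(95715673, Rational(-1, 983521)) = Rational(-95715673, 983521)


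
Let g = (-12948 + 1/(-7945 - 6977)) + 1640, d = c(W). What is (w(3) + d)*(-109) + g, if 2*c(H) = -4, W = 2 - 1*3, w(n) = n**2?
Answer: -180123463/14922 ≈ -12071.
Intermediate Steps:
W = -1 (W = 2 - 3 = -1)
c(H) = -2 (c(H) = (1/2)*(-4) = -2)
d = -2
g = -168737977/14922 (g = (-12948 + 1/(-14922)) + 1640 = (-12948 - 1/14922) + 1640 = -193210057/14922 + 1640 = -168737977/14922 ≈ -11308.)
(w(3) + d)*(-109) + g = (3**2 - 2)*(-109) - 168737977/14922 = (9 - 2)*(-109) - 168737977/14922 = 7*(-109) - 168737977/14922 = -763 - 168737977/14922 = -180123463/14922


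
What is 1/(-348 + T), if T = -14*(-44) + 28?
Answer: 1/296 ≈ 0.0033784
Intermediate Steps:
T = 644 (T = 616 + 28 = 644)
1/(-348 + T) = 1/(-348 + 644) = 1/296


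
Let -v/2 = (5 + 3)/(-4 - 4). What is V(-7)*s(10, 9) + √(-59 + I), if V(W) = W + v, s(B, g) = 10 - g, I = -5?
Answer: -5 + 8*I ≈ -5.0 + 8.0*I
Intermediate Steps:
v = 2 (v = -2*(5 + 3)/(-4 - 4) = -16/(-8) = -16*(-1)/8 = -2*(-1) = 2)
V(W) = 2 + W (V(W) = W + 2 = 2 + W)
V(-7)*s(10, 9) + √(-59 + I) = (2 - 7)*(10 - 1*9) + √(-59 - 5) = -5*(10 - 9) + √(-64) = -5*1 + 8*I = -5 + 8*I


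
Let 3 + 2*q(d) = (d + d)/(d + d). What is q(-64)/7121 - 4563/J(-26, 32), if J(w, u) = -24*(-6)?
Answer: -3610363/113936 ≈ -31.688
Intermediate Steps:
J(w, u) = 144
q(d) = -1 (q(d) = -3/2 + ((d + d)/(d + d))/2 = -3/2 + ((2*d)/((2*d)))/2 = -3/2 + ((2*d)*(1/(2*d)))/2 = -3/2 + (½)*1 = -3/2 + ½ = -1)
q(-64)/7121 - 4563/J(-26, 32) = -1/7121 - 4563/144 = -1*1/7121 - 4563*1/144 = -1/7121 - 507/16 = -3610363/113936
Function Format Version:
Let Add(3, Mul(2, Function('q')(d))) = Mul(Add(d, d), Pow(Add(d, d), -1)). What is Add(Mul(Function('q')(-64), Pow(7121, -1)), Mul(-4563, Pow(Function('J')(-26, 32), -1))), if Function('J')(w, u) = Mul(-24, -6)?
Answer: Rational(-3610363, 113936) ≈ -31.688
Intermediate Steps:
Function('J')(w, u) = 144
Function('q')(d) = -1 (Function('q')(d) = Add(Rational(-3, 2), Mul(Rational(1, 2), Mul(Add(d, d), Pow(Add(d, d), -1)))) = Add(Rational(-3, 2), Mul(Rational(1, 2), Mul(Mul(2, d), Pow(Mul(2, d), -1)))) = Add(Rational(-3, 2), Mul(Rational(1, 2), Mul(Mul(2, d), Mul(Rational(1, 2), Pow(d, -1))))) = Add(Rational(-3, 2), Mul(Rational(1, 2), 1)) = Add(Rational(-3, 2), Rational(1, 2)) = -1)
Add(Mul(Function('q')(-64), Pow(7121, -1)), Mul(-4563, Pow(Function('J')(-26, 32), -1))) = Add(Mul(-1, Pow(7121, -1)), Mul(-4563, Pow(144, -1))) = Add(Mul(-1, Rational(1, 7121)), Mul(-4563, Rational(1, 144))) = Add(Rational(-1, 7121), Rational(-507, 16)) = Rational(-3610363, 113936)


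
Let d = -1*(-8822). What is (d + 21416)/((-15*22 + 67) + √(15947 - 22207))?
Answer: -7952594/75429 - 60476*I*√1565/75429 ≈ -105.43 - 31.718*I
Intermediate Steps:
d = 8822
(d + 21416)/((-15*22 + 67) + √(15947 - 22207)) = (8822 + 21416)/((-15*22 + 67) + √(15947 - 22207)) = 30238/((-330 + 67) + √(-6260)) = 30238/(-263 + 2*I*√1565)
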